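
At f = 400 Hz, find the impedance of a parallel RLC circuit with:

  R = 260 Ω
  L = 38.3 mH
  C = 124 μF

Step 1 — Angular frequency: ω = 2π·f = 2π·400 = 2513 rad/s.
Step 2 — Component impedances:
  R: Z = R = 260 Ω
  L: Z = jωL = j·2513·0.0383 = 0 + j96.26 Ω
  C: Z = 1/(jωC) = -j/(ω·C) = 0 - j3.209 Ω
Step 3 — Parallel combination: 1/Z_total = 1/R + 1/L + 1/C; Z_total = 0.04237 - j3.319 Ω = 3.319∠-89.3° Ω.

Z = 0.04237 - j3.319 Ω = 3.319∠-89.3° Ω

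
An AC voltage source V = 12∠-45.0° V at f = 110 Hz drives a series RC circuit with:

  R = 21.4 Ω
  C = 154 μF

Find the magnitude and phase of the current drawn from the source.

Step 1 — Angular frequency: ω = 2π·f = 2π·110 = 691.2 rad/s.
Step 2 — Component impedances:
  R: Z = R = 21.4 Ω
  C: Z = 1/(jωC) = -j/(ω·C) = 0 - j9.395 Ω
Step 3 — Series combination: Z_total = R + C = 21.4 - j9.395 Ω = 23.37∠-23.7° Ω.
Step 4 — Source phasor: V = 12∠-45.0° V = 8.485 - j8.485 V.
Step 5 — Ohm's law: I = V / Z_total = (8.485 - j8.485) / (21.4 - j9.395) = 0.4784 - j0.1865 A.
Step 6 — Convert to polar: |I| = 0.5134 A, ∠I = -21.3°.

I = 0.5134∠-21.3° A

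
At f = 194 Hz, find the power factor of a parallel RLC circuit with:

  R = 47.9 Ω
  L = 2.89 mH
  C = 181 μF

Step 1 — Angular frequency: ω = 2π·f = 2π·194 = 1219 rad/s.
Step 2 — Component impedances:
  R: Z = R = 47.9 Ω
  L: Z = jωL = j·1219·0.00289 = 0 + j3.523 Ω
  C: Z = 1/(jωC) = -j/(ω·C) = 0 - j4.533 Ω
Step 3 — Parallel combination: 1/Z_total = 1/R + 1/L + 1/C; Z_total = 4.707 + j14.26 Ω = 15.02∠71.7° Ω.
Step 4 — Power factor: PF = cos(φ) = Re(Z)/|Z| = 4.7067/15.015 = 0.3135.
Step 5 — Type: Im(Z) = 14.26 ⇒ lagging (phase φ = 71.7°).

PF = 0.3135 (lagging, φ = 71.7°)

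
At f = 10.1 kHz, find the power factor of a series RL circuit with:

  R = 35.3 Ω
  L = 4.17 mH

Step 1 — Angular frequency: ω = 2π·f = 2π·1.01e+04 = 6.346e+04 rad/s.
Step 2 — Component impedances:
  R: Z = R = 35.3 Ω
  L: Z = jωL = j·6.346e+04·0.00417 = 0 + j264.6 Ω
Step 3 — Series combination: Z_total = R + L = 35.3 + j264.6 Ω = 267∠82.4° Ω.
Step 4 — Power factor: PF = cos(φ) = Re(Z)/|Z| = 35.3/267 = 0.1322.
Step 5 — Type: Im(Z) = 264.6 ⇒ lagging (phase φ = 82.4°).

PF = 0.1322 (lagging, φ = 82.4°)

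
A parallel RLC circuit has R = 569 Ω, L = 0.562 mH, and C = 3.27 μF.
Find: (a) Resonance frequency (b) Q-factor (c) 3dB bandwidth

Step 1 — Resonance: ω₀ = 1/√(LC) = 1/√(0.000562·3.27e-06) = 2.333e+04 rad/s.
Step 2 — f₀ = ω₀/(2π) = 3713 Hz.
Step 3 — Parallel Q: Q = R/(ω₀L) = 569/(2.333e+04·0.000562) = 43.4.
Step 4 — Bandwidth: Δω = ω₀/Q = 537.5 rad/s; BW = Δω/(2π) = 85.54 Hz.

(a) f₀ = 3713 Hz  (b) Q = 43.4  (c) BW = 85.54 Hz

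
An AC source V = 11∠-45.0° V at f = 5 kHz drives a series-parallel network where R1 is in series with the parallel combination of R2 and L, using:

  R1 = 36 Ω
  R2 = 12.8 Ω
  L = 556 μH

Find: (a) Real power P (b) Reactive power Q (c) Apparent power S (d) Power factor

Step 1 — Angular frequency: ω = 2π·f = 2π·5000 = 3.142e+04 rad/s.
Step 2 — Component impedances:
  R1: Z = R = 36 Ω
  R2: Z = R = 12.8 Ω
  L: Z = jωL = j·3.142e+04·0.000556 = 0 + j17.47 Ω
Step 3 — Parallel branch: R2 || L = 1/(1/R2 + 1/L) = 8.328 + j6.103 Ω.
Step 4 — Series with R1: Z_total = R1 + (R2 || L) = 44.33 + j6.103 Ω = 44.75∠7.8° Ω.
Step 5 — Source phasor: V = 11∠-45.0° V = 7.778 - j7.778 V.
Step 6 — Current: I = V / Z = 0.1485 - j0.1959 A = 0.2458∠-52.8° A.
Step 7 — Complex power: S = V·I* = 2.679 + j0.3688 VA.
Step 8 — Real power: P = Re(S) = 2.679 W.
Step 9 — Reactive power: Q = Im(S) = 0.3688 VAR.
Step 10 — Apparent power: |S| = 2.704 VA.
Step 11 — Power factor: PF = P/|S| = 0.9907 (lagging).

(a) P = 2.679 W  (b) Q = 0.3688 VAR  (c) S = 2.704 VA  (d) PF = 0.9907 (lagging)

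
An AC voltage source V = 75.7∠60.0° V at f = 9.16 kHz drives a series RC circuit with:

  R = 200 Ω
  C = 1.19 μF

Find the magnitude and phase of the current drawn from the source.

Step 1 — Angular frequency: ω = 2π·f = 2π·9160 = 5.755e+04 rad/s.
Step 2 — Component impedances:
  R: Z = R = 200 Ω
  C: Z = 1/(jωC) = -j/(ω·C) = 0 - j14.6 Ω
Step 3 — Series combination: Z_total = R + C = 200 - j14.6 Ω = 200.5∠-4.2° Ω.
Step 4 — Source phasor: V = 75.7∠60.0° V = 37.85 + j65.56 V.
Step 5 — Ohm's law: I = V / Z_total = (37.85 + j65.56) / (200 - j14.6) = 0.1644 + j0.3398 A.
Step 6 — Convert to polar: |I| = 0.3775 A, ∠I = 64.2°.

I = 0.3775∠64.2° A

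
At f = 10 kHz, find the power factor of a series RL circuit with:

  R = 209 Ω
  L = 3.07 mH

Step 1 — Angular frequency: ω = 2π·f = 2π·1e+04 = 6.283e+04 rad/s.
Step 2 — Component impedances:
  R: Z = R = 209 Ω
  L: Z = jωL = j·6.283e+04·0.00307 = 0 + j192.9 Ω
Step 3 — Series combination: Z_total = R + L = 209 + j192.9 Ω = 284.4∠42.7° Ω.
Step 4 — Power factor: PF = cos(φ) = Re(Z)/|Z| = 209/284.4 = 0.7349.
Step 5 — Type: Im(Z) = 192.9 ⇒ lagging (phase φ = 42.7°).

PF = 0.7349 (lagging, φ = 42.7°)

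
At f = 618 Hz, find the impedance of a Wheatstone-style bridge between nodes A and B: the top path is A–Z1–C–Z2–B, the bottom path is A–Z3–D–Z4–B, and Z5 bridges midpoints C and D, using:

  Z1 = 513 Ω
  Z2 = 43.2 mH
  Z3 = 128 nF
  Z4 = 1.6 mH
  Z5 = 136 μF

Step 1 — Angular frequency: ω = 2π·f = 2π·618 = 3883 rad/s.
Step 2 — Component impedances:
  Z1: Z = R = 513 Ω
  Z2: Z = jωL = j·3883·0.0432 = 0 + j167.7 Ω
  Z3: Z = 1/(jωC) = -j/(ω·C) = 0 - j2012 Ω
  Z4: Z = jωL = j·3883·0.0016 = 0 + j6.213 Ω
  Z5: Z = 1/(jωC) = -j/(ω·C) = 0 - j1.894 Ω
Step 3 — Bridge requires nodal analysis (the Z5 bridge couples midpoints C and D, so the two paths cannot be reduced to a simple series/parallel combination). Setting node B to ground and injecting 1 A at node A, the 3-node admittance system at A, C, D solves to V_A = Z_AB = 480.9 - j118.3 Ω = 495.2∠-13.8° Ω.

Z = 480.9 - j118.3 Ω = 495.2∠-13.8° Ω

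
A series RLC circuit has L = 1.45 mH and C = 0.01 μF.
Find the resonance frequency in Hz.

Step 1 — Resonance condition Im(Z)=0 gives ω₀ = 1/√(LC).
Step 2 — ω₀ = 1/√(0.00145·1e-08) = 2.626e+05 rad/s.
Step 3 — f₀ = ω₀/(2π) = 4.18e+04 Hz.

f₀ = 4.18e+04 Hz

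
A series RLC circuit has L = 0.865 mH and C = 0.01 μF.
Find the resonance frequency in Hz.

Step 1 — Resonance condition Im(Z)=0 gives ω₀ = 1/√(LC).
Step 2 — ω₀ = 1/√(0.000865·1e-08) = 3.4e+05 rad/s.
Step 3 — f₀ = ω₀/(2π) = 5.411e+04 Hz.

f₀ = 5.411e+04 Hz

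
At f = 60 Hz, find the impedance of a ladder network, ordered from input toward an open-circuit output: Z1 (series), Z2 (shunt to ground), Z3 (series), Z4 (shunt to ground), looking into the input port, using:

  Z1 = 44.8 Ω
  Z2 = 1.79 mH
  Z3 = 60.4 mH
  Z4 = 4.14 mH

Step 1 — Angular frequency: ω = 2π·f = 2π·60 = 377 rad/s.
Step 2 — Component impedances:
  Z1: Z = R = 44.8 Ω
  Z2: Z = jωL = j·377·0.00179 = 0 + j0.6748 Ω
  Z3: Z = jωL = j·377·0.0604 = 0 + j22.77 Ω
  Z4: Z = jωL = j·377·0.00414 = 0 + j1.561 Ω
Step 3 — Ladder network (open output): work backward from the far end, alternating series and parallel combinations. Z_in = 44.8 + j0.6566 Ω = 44.8∠0.8° Ω.

Z = 44.8 + j0.6566 Ω = 44.8∠0.8° Ω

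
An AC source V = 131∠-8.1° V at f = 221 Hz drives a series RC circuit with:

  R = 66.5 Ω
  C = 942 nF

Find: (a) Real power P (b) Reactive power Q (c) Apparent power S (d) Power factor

Step 1 — Angular frequency: ω = 2π·f = 2π·221 = 1389 rad/s.
Step 2 — Component impedances:
  R: Z = R = 66.5 Ω
  C: Z = 1/(jωC) = -j/(ω·C) = 0 - j764.5 Ω
Step 3 — Series combination: Z_total = R + C = 66.5 - j764.5 Ω = 767.4∠-85.0° Ω.
Step 4 — Source phasor: V = 131∠-8.1° V = 129.7 - j18.46 V.
Step 5 — Current: I = V / Z = 0.03861 + j0.1663 A = 0.1707∠76.9° A.
Step 6 — Complex power: S = V·I* = 1.938 - j22.28 VA.
Step 7 — Real power: P = Re(S) = 1.938 W.
Step 8 — Reactive power: Q = Im(S) = -22.28 VAR.
Step 9 — Apparent power: |S| = 22.36 VA.
Step 10 — Power factor: PF = P/|S| = 0.08666 (leading).

(a) P = 1.938 W  (b) Q = -22.28 VAR  (c) S = 22.36 VA  (d) PF = 0.08666 (leading)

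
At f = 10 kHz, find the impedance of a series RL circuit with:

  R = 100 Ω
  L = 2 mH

Step 1 — Angular frequency: ω = 2π·f = 2π·1e+04 = 6.283e+04 rad/s.
Step 2 — Component impedances:
  R: Z = R = 100 Ω
  L: Z = jωL = j·6.283e+04·0.002 = 0 + j125.7 Ω
Step 3 — Series combination: Z_total = R + L = 100 + j125.7 Ω = 160.6∠51.5° Ω.

Z = 100 + j125.7 Ω = 160.6∠51.5° Ω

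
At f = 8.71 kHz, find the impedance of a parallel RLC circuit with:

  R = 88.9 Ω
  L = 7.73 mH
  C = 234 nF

Step 1 — Angular frequency: ω = 2π·f = 2π·8710 = 5.473e+04 rad/s.
Step 2 — Component impedances:
  R: Z = R = 88.9 Ω
  L: Z = jωL = j·5.473e+04·0.00773 = 0 + j423 Ω
  C: Z = 1/(jωC) = -j/(ω·C) = 0 - j78.09 Ω
Step 3 — Parallel combination: 1/Z_total = 1/R + 1/L + 1/C; Z_total = 47.75 - j44.33 Ω = 65.15∠-42.9° Ω.

Z = 47.75 - j44.33 Ω = 65.15∠-42.9° Ω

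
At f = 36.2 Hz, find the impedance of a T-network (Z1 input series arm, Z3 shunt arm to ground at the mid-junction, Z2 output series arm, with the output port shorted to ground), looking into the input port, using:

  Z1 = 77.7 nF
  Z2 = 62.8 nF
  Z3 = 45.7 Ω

Step 1 — Angular frequency: ω = 2π·f = 2π·36.2 = 227.5 rad/s.
Step 2 — Component impedances:
  Z1: Z = 1/(jωC) = -j/(ω·C) = 0 - j5.658e+04 Ω
  Z2: Z = 1/(jωC) = -j/(ω·C) = 0 - j7.001e+04 Ω
  Z3: Z = R = 45.7 Ω
Step 3 — With the output port shorted to ground, the output series arm Z2 runs from the junction to ground; the shunt arm Z3 also runs from the junction to ground. They appear in parallel: Z3 || Z2 = 45.7 - j0.02983 Ω.
Step 4 — Series with input arm Z1: Z_in = Z1 + (Z3 || Z2) = 45.7 - j5.658e+04 Ω = 5.658e+04∠-90.0° Ω.

Z = 45.7 - j5.658e+04 Ω = 5.658e+04∠-90.0° Ω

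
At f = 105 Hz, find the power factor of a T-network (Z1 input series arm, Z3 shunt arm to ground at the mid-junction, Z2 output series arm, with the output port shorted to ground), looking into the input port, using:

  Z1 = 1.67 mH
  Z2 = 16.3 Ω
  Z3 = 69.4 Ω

Step 1 — Angular frequency: ω = 2π·f = 2π·105 = 659.7 rad/s.
Step 2 — Component impedances:
  Z1: Z = jωL = j·659.7·0.00167 = 0 + j1.102 Ω
  Z2: Z = R = 16.3 Ω
  Z3: Z = R = 69.4 Ω
Step 3 — With the output port shorted to ground, the output series arm Z2 runs from the junction to ground; the shunt arm Z3 also runs from the junction to ground. They appear in parallel: Z3 || Z2 = 13.2 Ω.
Step 4 — Series with input arm Z1: Z_in = Z1 + (Z3 || Z2) = 13.2 + j1.102 Ω = 13.25∠4.8° Ω.
Step 5 — Power factor: PF = cos(φ) = Re(Z)/|Z| = 13.2/13.246 = 0.9965.
Step 6 — Type: Im(Z) = 1.102 ⇒ lagging (phase φ = 4.8°).

PF = 0.9965 (lagging, φ = 4.8°)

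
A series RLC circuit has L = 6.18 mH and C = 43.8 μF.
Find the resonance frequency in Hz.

Step 1 — Resonance condition Im(Z)=0 gives ω₀ = 1/√(LC).
Step 2 — ω₀ = 1/√(0.00618·4.38e-05) = 1922 rad/s.
Step 3 — f₀ = ω₀/(2π) = 305.9 Hz.

f₀ = 305.9 Hz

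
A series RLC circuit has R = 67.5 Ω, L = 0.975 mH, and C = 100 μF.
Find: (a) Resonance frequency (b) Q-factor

Step 1 — Resonance condition Im(Z)=0 gives ω₀ = 1/√(LC).
Step 2 — ω₀ = 1/√(0.000975·0.0001) = 3203 rad/s.
Step 3 — f₀ = ω₀/(2π) = 509.7 Hz.
Step 4 — Series Q: Q = ω₀L/R = 3203·0.000975/67.5 = 0.04626.

(a) f₀ = 509.7 Hz  (b) Q = 0.04626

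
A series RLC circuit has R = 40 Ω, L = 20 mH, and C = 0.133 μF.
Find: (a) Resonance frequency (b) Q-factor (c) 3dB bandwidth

Step 1 — Resonance: ω₀ = 1/√(LC) = 1/√(0.02·1.33e-07) = 1.939e+04 rad/s.
Step 2 — f₀ = ω₀/(2π) = 3086 Hz.
Step 3 — Series Q: Q = ω₀L/R = 1.939e+04·0.02/40 = 9.695.
Step 4 — Bandwidth: Δω = ω₀/Q = 2000 rad/s; BW = Δω/(2π) = 318.3 Hz.

(a) f₀ = 3086 Hz  (b) Q = 9.695  (c) BW = 318.3 Hz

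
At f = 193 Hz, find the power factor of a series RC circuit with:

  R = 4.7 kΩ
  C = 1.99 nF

Step 1 — Angular frequency: ω = 2π·f = 2π·193 = 1213 rad/s.
Step 2 — Component impedances:
  R: Z = R = 4700 Ω
  C: Z = 1/(jωC) = -j/(ω·C) = 0 - j4.144e+05 Ω
Step 3 — Series combination: Z_total = R + C = 4700 - j4.144e+05 Ω = 4.144e+05∠-89.4° Ω.
Step 4 — Power factor: PF = cos(φ) = Re(Z)/|Z| = 4700/4.144e+05 = 0.01134.
Step 5 — Type: Im(Z) = -4.144e+05 ⇒ leading (phase φ = -89.4°).

PF = 0.01134 (leading, φ = -89.4°)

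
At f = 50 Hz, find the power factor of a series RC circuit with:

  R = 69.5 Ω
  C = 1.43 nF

Step 1 — Angular frequency: ω = 2π·f = 2π·50 = 314.2 rad/s.
Step 2 — Component impedances:
  R: Z = R = 69.5 Ω
  C: Z = 1/(jωC) = -j/(ω·C) = 0 - j2.226e+06 Ω
Step 3 — Series combination: Z_total = R + C = 69.5 - j2.226e+06 Ω = 2.226e+06∠-90.0° Ω.
Step 4 — Power factor: PF = cos(φ) = Re(Z)/|Z| = 69.5/2.226e+06 = 3.122e-05.
Step 5 — Type: Im(Z) = -2.226e+06 ⇒ leading (phase φ = -90.0°).

PF = 3.122e-05 (leading, φ = -90.0°)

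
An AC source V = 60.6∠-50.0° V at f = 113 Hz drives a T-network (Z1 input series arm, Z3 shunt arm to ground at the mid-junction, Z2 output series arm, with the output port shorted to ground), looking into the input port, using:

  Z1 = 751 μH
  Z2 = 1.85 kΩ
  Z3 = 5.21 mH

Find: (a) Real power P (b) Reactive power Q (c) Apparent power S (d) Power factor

Step 1 — Angular frequency: ω = 2π·f = 2π·113 = 710 rad/s.
Step 2 — Component impedances:
  Z1: Z = jωL = j·710·0.000751 = 0 + j0.5332 Ω
  Z2: Z = R = 1850 Ω
  Z3: Z = jωL = j·710·0.00521 = 0 + j3.699 Ω
Step 3 — With the output port shorted to ground, the output series arm Z2 runs from the junction to ground; the shunt arm Z3 also runs from the junction to ground. They appear in parallel: Z3 || Z2 = 0.007396 + j3.699 Ω.
Step 4 — Series with input arm Z1: Z_in = Z1 + (Z3 || Z2) = 0.007396 + j4.232 Ω = 4.232∠89.9° Ω.
Step 5 — Source phasor: V = 60.6∠-50.0° V = 38.95 - j46.42 V.
Step 6 — Current: I = V / Z = -10.95 - j9.223 A = 14.32∠-139.9° A.
Step 7 — Complex power: S = V·I* = 1.516 + j867.7 VA.
Step 8 — Real power: P = Re(S) = 1.516 W.
Step 9 — Reactive power: Q = Im(S) = 867.7 VAR.
Step 10 — Apparent power: |S| = 867.7 VA.
Step 11 — Power factor: PF = P/|S| = 0.001748 (lagging).

(a) P = 1.516 W  (b) Q = 867.7 VAR  (c) S = 867.7 VA  (d) PF = 0.001748 (lagging)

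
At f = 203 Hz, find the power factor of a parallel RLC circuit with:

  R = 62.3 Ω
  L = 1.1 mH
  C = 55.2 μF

Step 1 — Angular frequency: ω = 2π·f = 2π·203 = 1275 rad/s.
Step 2 — Component impedances:
  R: Z = R = 62.3 Ω
  L: Z = jωL = j·1275·0.0011 = 0 + j1.403 Ω
  C: Z = 1/(jωC) = -j/(ω·C) = 0 - j14.2 Ω
Step 3 — Parallel combination: 1/Z_total = 1/R + 1/L + 1/C; Z_total = 0.03888 + j1.556 Ω = 1.556∠88.6° Ω.
Step 4 — Power factor: PF = cos(φ) = Re(Z)/|Z| = 0.038879/1.5563 = 0.02498.
Step 5 — Type: Im(Z) = 1.556 ⇒ lagging (phase φ = 88.6°).

PF = 0.02498 (lagging, φ = 88.6°)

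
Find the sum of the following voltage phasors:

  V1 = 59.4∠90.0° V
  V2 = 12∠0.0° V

Step 1 — Convert each phasor to rectangular form:
  V1 = 59.4·(cos(90.0°) + j·sin(90.0°)) = 0 + j59.4 V
  V2 = 12·(cos(0.0°) + j·sin(0.0°)) = 12 V
Step 2 — Sum components: V_total = 12 + j59.4 V.
Step 3 — Convert to polar: |V_total| = 60.6 V, ∠V_total = 78.6°.

V_total = 60.6∠78.6° V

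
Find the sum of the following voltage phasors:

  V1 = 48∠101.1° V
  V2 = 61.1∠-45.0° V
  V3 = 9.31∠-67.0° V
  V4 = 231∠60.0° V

Step 1 — Convert each phasor to rectangular form:
  V1 = 48·(cos(101.1°) + j·sin(101.1°)) = -9.241 + j47.1 V
  V2 = 61.1·(cos(-45.0°) + j·sin(-45.0°)) = 43.2 - j43.2 V
  V3 = 9.31·(cos(-67.0°) + j·sin(-67.0°)) = 3.638 - j8.57 V
  V4 = 231·(cos(60.0°) + j·sin(60.0°)) = 115.5 + j200.1 V
Step 2 — Sum components: V_total = 153.1 + j195.4 V.
Step 3 — Convert to polar: |V_total| = 248.2 V, ∠V_total = 51.9°.

V_total = 248.2∠51.9° V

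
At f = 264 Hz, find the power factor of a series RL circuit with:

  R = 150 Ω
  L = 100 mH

Step 1 — Angular frequency: ω = 2π·f = 2π·264 = 1659 rad/s.
Step 2 — Component impedances:
  R: Z = R = 150 Ω
  L: Z = jωL = j·1659·0.1 = 0 + j165.9 Ω
Step 3 — Series combination: Z_total = R + L = 150 + j165.9 Ω = 223.6∠47.9° Ω.
Step 4 — Power factor: PF = cos(φ) = Re(Z)/|Z| = 150/223.64 = 0.6707.
Step 5 — Type: Im(Z) = 165.9 ⇒ lagging (phase φ = 47.9°).

PF = 0.6707 (lagging, φ = 47.9°)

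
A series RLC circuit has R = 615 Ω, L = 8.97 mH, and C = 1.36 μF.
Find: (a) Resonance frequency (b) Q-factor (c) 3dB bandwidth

Step 1 — Resonance: ω₀ = 1/√(LC) = 1/√(0.00897·1.36e-06) = 9054 rad/s.
Step 2 — f₀ = ω₀/(2π) = 1441 Hz.
Step 3 — Series Q: Q = ω₀L/R = 9054·0.00897/615 = 0.1321.
Step 4 — Bandwidth: Δω = ω₀/Q = 6.856e+04 rad/s; BW = Δω/(2π) = 1.091e+04 Hz.

(a) f₀ = 1441 Hz  (b) Q = 0.1321  (c) BW = 1.091e+04 Hz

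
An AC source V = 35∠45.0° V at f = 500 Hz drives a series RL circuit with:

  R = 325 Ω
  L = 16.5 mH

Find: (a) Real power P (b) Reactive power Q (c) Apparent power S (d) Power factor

Step 1 — Angular frequency: ω = 2π·f = 2π·500 = 3142 rad/s.
Step 2 — Component impedances:
  R: Z = R = 325 Ω
  L: Z = jωL = j·3142·0.0165 = 0 + j51.84 Ω
Step 3 — Series combination: Z_total = R + L = 325 + j51.84 Ω = 329.1∠9.1° Ω.
Step 4 — Source phasor: V = 35∠45.0° V = 24.75 + j24.75 V.
Step 5 — Current: I = V / Z = 0.08611 + j0.06242 A = 0.1063∠35.9° A.
Step 6 — Complex power: S = V·I* = 3.676 + j0.5863 VA.
Step 7 — Real power: P = Re(S) = 3.676 W.
Step 8 — Reactive power: Q = Im(S) = 0.5863 VAR.
Step 9 — Apparent power: |S| = 3.722 VA.
Step 10 — Power factor: PF = P/|S| = 0.9875 (lagging).

(a) P = 3.676 W  (b) Q = 0.5863 VAR  (c) S = 3.722 VA  (d) PF = 0.9875 (lagging)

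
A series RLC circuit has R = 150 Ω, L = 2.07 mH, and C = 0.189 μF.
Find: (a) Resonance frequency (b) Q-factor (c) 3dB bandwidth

Step 1 — Resonance condition Im(Z)=0 gives ω₀ = 1/√(LC).
Step 2 — ω₀ = 1/√(0.00207·1.89e-07) = 5.056e+04 rad/s.
Step 3 — f₀ = ω₀/(2π) = 8046 Hz.
Step 4 — Series Q: Q = ω₀L/R = 5.056e+04·0.00207/150 = 0.6977.
Step 5 — 3dB bandwidth: Δω = ω₀/Q = 7.246e+04 rad/s; BW = Δω/(2π) = 1.153e+04 Hz.

(a) f₀ = 8046 Hz  (b) Q = 0.6977  (c) BW = 1.153e+04 Hz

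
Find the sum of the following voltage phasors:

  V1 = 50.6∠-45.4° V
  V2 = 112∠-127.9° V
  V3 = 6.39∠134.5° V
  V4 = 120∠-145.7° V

Step 1 — Convert each phasor to rectangular form:
  V1 = 50.6·(cos(-45.4°) + j·sin(-45.4°)) = 35.53 - j36.03 V
  V2 = 112·(cos(-127.9°) + j·sin(-127.9°)) = -68.8 - j88.38 V
  V3 = 6.39·(cos(134.5°) + j·sin(134.5°)) = -4.479 + j4.558 V
  V4 = 120·(cos(-145.7°) + j·sin(-145.7°)) = -99.13 - j67.62 V
Step 2 — Sum components: V_total = -136.9 - j187.5 V.
Step 3 — Convert to polar: |V_total| = 232.1 V, ∠V_total = -126.1°.

V_total = 232.1∠-126.1° V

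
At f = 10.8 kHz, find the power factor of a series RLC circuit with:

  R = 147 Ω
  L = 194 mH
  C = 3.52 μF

Step 1 — Angular frequency: ω = 2π·f = 2π·1.08e+04 = 6.786e+04 rad/s.
Step 2 — Component impedances:
  R: Z = R = 147 Ω
  L: Z = jωL = j·6.786e+04·0.194 = 0 + j1.316e+04 Ω
  C: Z = 1/(jωC) = -j/(ω·C) = 0 - j4.187 Ω
Step 3 — Series combination: Z_total = R + L + C = 147 + j1.316e+04 Ω = 1.316e+04∠89.4° Ω.
Step 4 — Power factor: PF = cos(φ) = Re(Z)/|Z| = 147/1.316e+04 = 0.01117.
Step 5 — Type: Im(Z) = 1.316e+04 ⇒ lagging (phase φ = 89.4°).

PF = 0.01117 (lagging, φ = 89.4°)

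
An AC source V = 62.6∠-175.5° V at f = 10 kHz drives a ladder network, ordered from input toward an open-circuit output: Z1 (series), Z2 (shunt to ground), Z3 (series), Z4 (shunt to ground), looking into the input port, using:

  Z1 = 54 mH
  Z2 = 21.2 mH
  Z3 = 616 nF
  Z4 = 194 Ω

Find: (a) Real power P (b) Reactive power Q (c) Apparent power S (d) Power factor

Step 1 — Angular frequency: ω = 2π·f = 2π·1e+04 = 6.283e+04 rad/s.
Step 2 — Component impedances:
  Z1: Z = jωL = j·6.283e+04·0.054 = 0 + j3393 Ω
  Z2: Z = jωL = j·6.283e+04·0.0212 = 0 + j1332 Ω
  Z3: Z = 1/(jωC) = -j/(ω·C) = 0 - j25.84 Ω
  Z4: Z = R = 194 Ω
Step 3 — Ladder network (open output): work backward from the far end, alternating series and parallel combinations. Z_in = 197.4 + j3396 Ω = 3402∠86.7° Ω.
Step 4 — Source phasor: V = 62.6∠-175.5° V = -62.41 - j4.912 V.
Step 5 — Current: I = V / Z = -0.002506 + j0.01823 A = 0.0184∠97.8° A.
Step 6 — Complex power: S = V·I* = 0.06685 + j1.15 VA.
Step 7 — Real power: P = Re(S) = 0.06685 W.
Step 8 — Reactive power: Q = Im(S) = 1.15 VAR.
Step 9 — Apparent power: |S| = 1.152 VA.
Step 10 — Power factor: PF = P/|S| = 0.05803 (lagging).

(a) P = 0.06685 W  (b) Q = 1.15 VAR  (c) S = 1.152 VA  (d) PF = 0.05803 (lagging)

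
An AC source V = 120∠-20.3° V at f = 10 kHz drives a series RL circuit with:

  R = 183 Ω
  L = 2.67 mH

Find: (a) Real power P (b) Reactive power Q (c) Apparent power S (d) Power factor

Step 1 — Angular frequency: ω = 2π·f = 2π·1e+04 = 6.283e+04 rad/s.
Step 2 — Component impedances:
  R: Z = R = 183 Ω
  L: Z = jωL = j·6.283e+04·0.00267 = 0 + j167.8 Ω
Step 3 — Series combination: Z_total = R + L = 183 + j167.8 Ω = 248.3∠42.5° Ω.
Step 4 — Source phasor: V = 120∠-20.3° V = 112.5 - j41.63 V.
Step 5 — Current: I = V / Z = 0.2209 - j0.43 A = 0.4834∠-62.8° A.
Step 6 — Complex power: S = V·I* = 42.76 + j39.2 VA.
Step 7 — Real power: P = Re(S) = 42.76 W.
Step 8 — Reactive power: Q = Im(S) = 39.2 VAR.
Step 9 — Apparent power: |S| = 58 VA.
Step 10 — Power factor: PF = P/|S| = 0.7371 (lagging).

(a) P = 42.76 W  (b) Q = 39.2 VAR  (c) S = 58 VA  (d) PF = 0.7371 (lagging)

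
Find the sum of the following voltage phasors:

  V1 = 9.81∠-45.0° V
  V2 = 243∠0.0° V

Step 1 — Convert each phasor to rectangular form:
  V1 = 9.81·(cos(-45.0°) + j·sin(-45.0°)) = 6.937 - j6.937 V
  V2 = 243·(cos(0.0°) + j·sin(0.0°)) = 243 V
Step 2 — Sum components: V_total = 249.9 - j6.937 V.
Step 3 — Convert to polar: |V_total| = 250 V, ∠V_total = -1.6°.

V_total = 250∠-1.6° V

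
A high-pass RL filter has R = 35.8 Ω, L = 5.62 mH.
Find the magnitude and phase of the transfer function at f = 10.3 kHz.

Step 1 — Angular frequency: ω = 2π·1.03e+04 = 6.472e+04 rad/s.
Step 2 — Transfer function: H(jω) = jωL/(R + jωL).
Step 3 — Numerator jωL = j·363.7; denominator R + jωL = 35.8 + j363.7.
Step 4 — H = 0.9904 + j0.09749.
Step 5 — Magnitude: |H| = 0.9952 (-0.0 dB); phase: φ = 5.6°.

|H| = 0.9952 (-0.0 dB), φ = 5.6°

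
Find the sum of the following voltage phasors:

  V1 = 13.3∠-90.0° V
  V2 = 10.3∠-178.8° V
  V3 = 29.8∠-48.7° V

Step 1 — Convert each phasor to rectangular form:
  V1 = 13.3·(cos(-90.0°) + j·sin(-90.0°)) = 0 - j13.3 V
  V2 = 10.3·(cos(-178.8°) + j·sin(-178.8°)) = -10.3 - j0.2157 V
  V3 = 29.8·(cos(-48.7°) + j·sin(-48.7°)) = 19.67 - j22.39 V
Step 2 — Sum components: V_total = 9.37 - j35.9 V.
Step 3 — Convert to polar: |V_total| = 37.11 V, ∠V_total = -75.4°.

V_total = 37.11∠-75.4° V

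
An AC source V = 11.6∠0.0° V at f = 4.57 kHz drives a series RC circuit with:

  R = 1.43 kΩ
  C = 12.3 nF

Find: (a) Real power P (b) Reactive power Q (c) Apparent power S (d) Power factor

Step 1 — Angular frequency: ω = 2π·f = 2π·4570 = 2.871e+04 rad/s.
Step 2 — Component impedances:
  R: Z = R = 1430 Ω
  C: Z = 1/(jωC) = -j/(ω·C) = 0 - j2831 Ω
Step 3 — Series combination: Z_total = R + C = 1430 - j2831 Ω = 3172∠-63.2° Ω.
Step 4 — Source phasor: V = 11.6∠0.0° V = 11.6 V.
Step 5 — Current: I = V / Z = 0.001649 + j0.003264 A = 0.003657∠63.2° A.
Step 6 — Complex power: S = V·I* = 0.01912 - j0.03787 VA.
Step 7 — Real power: P = Re(S) = 0.01912 W.
Step 8 — Reactive power: Q = Im(S) = -0.03787 VAR.
Step 9 — Apparent power: |S| = 0.04242 VA.
Step 10 — Power factor: PF = P/|S| = 0.4508 (leading).

(a) P = 0.01912 W  (b) Q = -0.03787 VAR  (c) S = 0.04242 VA  (d) PF = 0.4508 (leading)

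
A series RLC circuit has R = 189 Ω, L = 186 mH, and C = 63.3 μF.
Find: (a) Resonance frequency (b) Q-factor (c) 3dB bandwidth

Step 1 — Resonance condition Im(Z)=0 gives ω₀ = 1/√(LC).
Step 2 — ω₀ = 1/√(0.186·6.33e-05) = 291.4 rad/s.
Step 3 — f₀ = ω₀/(2π) = 46.38 Hz.
Step 4 — Series Q: Q = ω₀L/R = 291.4·0.186/189 = 0.2868.
Step 5 — 3dB bandwidth: Δω = ω₀/Q = 1016 rad/s; BW = Δω/(2π) = 161.7 Hz.

(a) f₀ = 46.38 Hz  (b) Q = 0.2868  (c) BW = 161.7 Hz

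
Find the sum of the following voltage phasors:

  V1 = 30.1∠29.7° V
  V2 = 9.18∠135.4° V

Step 1 — Convert each phasor to rectangular form:
  V1 = 30.1·(cos(29.7°) + j·sin(29.7°)) = 26.15 + j14.91 V
  V2 = 9.18·(cos(135.4°) + j·sin(135.4°)) = -6.536 + j6.446 V
Step 2 — Sum components: V_total = 19.61 + j21.36 V.
Step 3 — Convert to polar: |V_total| = 29 V, ∠V_total = 47.4°.

V_total = 29∠47.4° V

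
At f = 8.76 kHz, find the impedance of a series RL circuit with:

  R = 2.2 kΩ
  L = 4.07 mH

Step 1 — Angular frequency: ω = 2π·f = 2π·8760 = 5.504e+04 rad/s.
Step 2 — Component impedances:
  R: Z = R = 2200 Ω
  L: Z = jωL = j·5.504e+04·0.00407 = 0 + j224 Ω
Step 3 — Series combination: Z_total = R + L = 2200 + j224 Ω = 2211∠5.8° Ω.

Z = 2200 + j224 Ω = 2211∠5.8° Ω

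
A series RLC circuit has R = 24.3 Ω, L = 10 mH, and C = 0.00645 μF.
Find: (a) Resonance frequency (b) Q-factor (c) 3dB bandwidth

Step 1 — Resonance: ω₀ = 1/√(LC) = 1/√(0.01·6.45e-09) = 1.245e+05 rad/s.
Step 2 — f₀ = ω₀/(2π) = 1.982e+04 Hz.
Step 3 — Series Q: Q = ω₀L/R = 1.245e+05·0.01/24.3 = 51.24.
Step 4 — Bandwidth: Δω = ω₀/Q = 2430 rad/s; BW = Δω/(2π) = 386.7 Hz.

(a) f₀ = 1.982e+04 Hz  (b) Q = 51.24  (c) BW = 386.7 Hz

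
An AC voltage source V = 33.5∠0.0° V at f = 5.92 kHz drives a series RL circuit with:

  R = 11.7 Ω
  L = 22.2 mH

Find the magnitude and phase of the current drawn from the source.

Step 1 — Angular frequency: ω = 2π·f = 2π·5920 = 3.72e+04 rad/s.
Step 2 — Component impedances:
  R: Z = R = 11.7 Ω
  L: Z = jωL = j·3.72e+04·0.0222 = 0 + j825.8 Ω
Step 3 — Series combination: Z_total = R + L = 11.7 + j825.8 Ω = 825.8∠89.2° Ω.
Step 4 — Source phasor: V = 33.5∠0.0° V = 33.5 V.
Step 5 — Ohm's law: I = V / Z_total = (33.5) / (11.7 + j825.8) = 0.0005747 - j0.04056 A.
Step 6 — Convert to polar: |I| = 0.04056 A, ∠I = -89.2°.

I = 0.04056∠-89.2° A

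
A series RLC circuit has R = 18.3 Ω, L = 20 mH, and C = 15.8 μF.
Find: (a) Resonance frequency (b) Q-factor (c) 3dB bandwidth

Step 1 — Resonance: ω₀ = 1/√(LC) = 1/√(0.02·1.58e-05) = 1779 rad/s.
Step 2 — f₀ = ω₀/(2π) = 283.1 Hz.
Step 3 — Series Q: Q = ω₀L/R = 1779·0.02/18.3 = 1.944.
Step 4 — Bandwidth: Δω = ω₀/Q = 915 rad/s; BW = Δω/(2π) = 145.6 Hz.

(a) f₀ = 283.1 Hz  (b) Q = 1.944  (c) BW = 145.6 Hz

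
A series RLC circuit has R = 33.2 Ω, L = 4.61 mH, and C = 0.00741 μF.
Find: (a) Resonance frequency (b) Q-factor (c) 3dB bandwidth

Step 1 — Resonance: ω₀ = 1/√(LC) = 1/√(0.00461·7.41e-09) = 1.711e+05 rad/s.
Step 2 — f₀ = ω₀/(2π) = 2.723e+04 Hz.
Step 3 — Series Q: Q = ω₀L/R = 1.711e+05·0.00461/33.2 = 23.76.
Step 4 — Bandwidth: Δω = ω₀/Q = 7202 rad/s; BW = Δω/(2π) = 1146 Hz.

(a) f₀ = 2.723e+04 Hz  (b) Q = 23.76  (c) BW = 1146 Hz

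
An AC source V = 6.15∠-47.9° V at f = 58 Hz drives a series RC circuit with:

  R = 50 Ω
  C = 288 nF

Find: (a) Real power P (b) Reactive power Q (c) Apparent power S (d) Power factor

Step 1 — Angular frequency: ω = 2π·f = 2π·58 = 364.4 rad/s.
Step 2 — Component impedances:
  R: Z = R = 50 Ω
  C: Z = 1/(jωC) = -j/(ω·C) = 0 - j9528 Ω
Step 3 — Series combination: Z_total = R + C = 50 - j9528 Ω = 9528∠-89.7° Ω.
Step 4 — Source phasor: V = 6.15∠-47.9° V = 4.123 - j4.563 V.
Step 5 — Current: I = V / Z = 0.0004812 + j0.0004302 A = 0.0006455∠41.8° A.
Step 6 — Complex power: S = V·I* = 2.083e-05 - j0.00397 VA.
Step 7 — Real power: P = Re(S) = 2.083e-05 W.
Step 8 — Reactive power: Q = Im(S) = -0.00397 VAR.
Step 9 — Apparent power: |S| = 0.00397 VA.
Step 10 — Power factor: PF = P/|S| = 0.005248 (leading).

(a) P = 2.083e-05 W  (b) Q = -0.00397 VAR  (c) S = 0.00397 VA  (d) PF = 0.005248 (leading)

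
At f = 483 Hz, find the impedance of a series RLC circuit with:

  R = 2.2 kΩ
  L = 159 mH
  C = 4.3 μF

Step 1 — Angular frequency: ω = 2π·f = 2π·483 = 3035 rad/s.
Step 2 — Component impedances:
  R: Z = R = 2200 Ω
  L: Z = jωL = j·3035·0.159 = 0 + j482.5 Ω
  C: Z = 1/(jωC) = -j/(ω·C) = 0 - j76.63 Ω
Step 3 — Series combination: Z_total = R + L + C = 2200 + j405.9 Ω = 2237∠10.5° Ω.

Z = 2200 + j405.9 Ω = 2237∠10.5° Ω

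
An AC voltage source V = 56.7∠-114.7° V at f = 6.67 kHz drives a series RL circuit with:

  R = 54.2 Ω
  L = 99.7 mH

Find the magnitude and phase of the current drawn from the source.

Step 1 — Angular frequency: ω = 2π·f = 2π·6670 = 4.191e+04 rad/s.
Step 2 — Component impedances:
  R: Z = R = 54.2 Ω
  L: Z = jωL = j·4.191e+04·0.0997 = 0 + j4178 Ω
Step 3 — Series combination: Z_total = R + L = 54.2 + j4178 Ω = 4179∠89.3° Ω.
Step 4 — Source phasor: V = 56.7∠-114.7° V = -23.69 - j51.51 V.
Step 5 — Ohm's law: I = V / Z_total = (-23.69 - j51.51) / (54.2 + j4178) = -0.0124 + j0.00551 A.
Step 6 — Convert to polar: |I| = 0.01357 A, ∠I = 156.0°.

I = 0.01357∠156.0° A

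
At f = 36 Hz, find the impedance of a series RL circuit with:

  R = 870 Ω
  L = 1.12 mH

Step 1 — Angular frequency: ω = 2π·f = 2π·36 = 226.2 rad/s.
Step 2 — Component impedances:
  R: Z = R = 870 Ω
  L: Z = jωL = j·226.2·0.00112 = 0 + j0.2533 Ω
Step 3 — Series combination: Z_total = R + L = 870 + j0.2533 Ω = 870∠0.0° Ω.

Z = 870 + j0.2533 Ω = 870∠0.0° Ω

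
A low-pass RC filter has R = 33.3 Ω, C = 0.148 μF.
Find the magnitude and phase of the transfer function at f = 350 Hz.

Step 1 — Angular frequency: ω = 2π·350 = 2199 rad/s.
Step 2 — Transfer function: H(jω) = 1/(1 + jωRC).
Step 3 — Denominator: 1 + jωRC = 1 + j·2199·33.3·1.48e-07 = 1 + j0.01084.
Step 4 — H = 0.9999 - j0.01084.
Step 5 — Magnitude: |H| = 0.9999 (-0.0 dB); phase: φ = -0.6°.

|H| = 0.9999 (-0.0 dB), φ = -0.6°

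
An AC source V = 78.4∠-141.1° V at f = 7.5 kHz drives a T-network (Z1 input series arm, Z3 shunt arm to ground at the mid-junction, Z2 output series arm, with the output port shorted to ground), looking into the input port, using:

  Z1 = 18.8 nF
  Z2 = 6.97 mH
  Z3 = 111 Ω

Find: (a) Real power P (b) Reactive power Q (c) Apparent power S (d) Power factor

Step 1 — Angular frequency: ω = 2π·f = 2π·7500 = 4.712e+04 rad/s.
Step 2 — Component impedances:
  Z1: Z = 1/(jωC) = -j/(ω·C) = 0 - j1129 Ω
  Z2: Z = jωL = j·4.712e+04·0.00697 = 0 + j328.5 Ω
  Z3: Z = R = 111 Ω
Step 3 — With the output port shorted to ground, the output series arm Z2 runs from the junction to ground; the shunt arm Z3 also runs from the junction to ground. They appear in parallel: Z3 || Z2 = 99.62 + j33.67 Ω.
Step 4 — Series with input arm Z1: Z_in = Z1 + (Z3 || Z2) = 99.62 - j1095 Ω = 1100∠-84.8° Ω.
Step 5 — Source phasor: V = 78.4∠-141.1° V = -61.01 - j49.23 V.
Step 6 — Current: I = V / Z = 0.03956 - j0.05932 A = 0.0713∠-56.3° A.
Step 7 — Complex power: S = V·I* = 0.5064 - j5.567 VA.
Step 8 — Real power: P = Re(S) = 0.5064 W.
Step 9 — Reactive power: Q = Im(S) = -5.567 VAR.
Step 10 — Apparent power: |S| = 5.59 VA.
Step 11 — Power factor: PF = P/|S| = 0.0906 (leading).

(a) P = 0.5064 W  (b) Q = -5.567 VAR  (c) S = 5.59 VA  (d) PF = 0.0906 (leading)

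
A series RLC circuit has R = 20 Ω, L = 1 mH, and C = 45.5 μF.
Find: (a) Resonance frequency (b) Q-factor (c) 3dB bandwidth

Step 1 — Resonance condition Im(Z)=0 gives ω₀ = 1/√(LC).
Step 2 — ω₀ = 1/√(0.001·4.55e-05) = 4688 rad/s.
Step 3 — f₀ = ω₀/(2π) = 746.1 Hz.
Step 4 — Series Q: Q = ω₀L/R = 4688·0.001/20 = 0.2344.
Step 5 — 3dB bandwidth: Δω = ω₀/Q = 2e+04 rad/s; BW = Δω/(2π) = 3183 Hz.

(a) f₀ = 746.1 Hz  (b) Q = 0.2344  (c) BW = 3183 Hz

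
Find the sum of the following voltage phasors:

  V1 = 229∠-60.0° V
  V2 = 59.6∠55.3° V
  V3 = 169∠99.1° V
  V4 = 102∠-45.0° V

Step 1 — Convert each phasor to rectangular form:
  V1 = 229·(cos(-60.0°) + j·sin(-60.0°)) = 114.5 - j198.3 V
  V2 = 59.6·(cos(55.3°) + j·sin(55.3°)) = 33.93 + j49 V
  V3 = 169·(cos(99.1°) + j·sin(99.1°)) = -26.73 + j166.9 V
  V4 = 102·(cos(-45.0°) + j·sin(-45.0°)) = 72.12 - j72.12 V
Step 2 — Sum components: V_total = 193.8 - j54.57 V.
Step 3 — Convert to polar: |V_total| = 201.4 V, ∠V_total = -15.7°.

V_total = 201.4∠-15.7° V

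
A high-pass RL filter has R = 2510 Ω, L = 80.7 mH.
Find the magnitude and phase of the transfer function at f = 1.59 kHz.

Step 1 — Angular frequency: ω = 2π·1590 = 9990 rad/s.
Step 2 — Transfer function: H(jω) = jωL/(R + jωL).
Step 3 — Numerator jωL = j·806.2; denominator R + jωL = 2510 + j806.2.
Step 4 — H = 0.09352 + j0.2912.
Step 5 — Magnitude: |H| = 0.3058 (-10.3 dB); phase: φ = 72.2°.

|H| = 0.3058 (-10.3 dB), φ = 72.2°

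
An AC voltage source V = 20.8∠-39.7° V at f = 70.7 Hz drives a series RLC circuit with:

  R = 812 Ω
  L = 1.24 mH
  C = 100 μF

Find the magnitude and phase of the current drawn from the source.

Step 1 — Angular frequency: ω = 2π·f = 2π·70.7 = 444.2 rad/s.
Step 2 — Component impedances:
  R: Z = R = 812 Ω
  L: Z = jωL = j·444.2·0.00124 = 0 + j0.5508 Ω
  C: Z = 1/(jωC) = -j/(ω·C) = 0 - j22.51 Ω
Step 3 — Series combination: Z_total = R + L + C = 812 - j21.96 Ω = 812.3∠-1.5° Ω.
Step 4 — Source phasor: V = 20.8∠-39.7° V = 16 - j13.29 V.
Step 5 — Ohm's law: I = V / Z_total = (16 - j13.29) / (812 - j21.96) = 0.02014 - j0.01582 A.
Step 6 — Convert to polar: |I| = 0.02561 A, ∠I = -38.2°.

I = 0.02561∠-38.2° A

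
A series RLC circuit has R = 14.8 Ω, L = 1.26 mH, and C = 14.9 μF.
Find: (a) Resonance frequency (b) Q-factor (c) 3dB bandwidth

Step 1 — Resonance: ω₀ = 1/√(LC) = 1/√(0.00126·1.49e-05) = 7298 rad/s.
Step 2 — f₀ = ω₀/(2π) = 1162 Hz.
Step 3 — Series Q: Q = ω₀L/R = 7298·0.00126/14.8 = 0.6213.
Step 4 — Bandwidth: Δω = ω₀/Q = 1.175e+04 rad/s; BW = Δω/(2π) = 1869 Hz.

(a) f₀ = 1162 Hz  (b) Q = 0.6213  (c) BW = 1869 Hz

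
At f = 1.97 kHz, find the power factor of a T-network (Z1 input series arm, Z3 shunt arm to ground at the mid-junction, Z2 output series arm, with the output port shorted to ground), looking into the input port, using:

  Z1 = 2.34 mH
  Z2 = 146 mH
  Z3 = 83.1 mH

Step 1 — Angular frequency: ω = 2π·f = 2π·1970 = 1.238e+04 rad/s.
Step 2 — Component impedances:
  Z1: Z = jωL = j·1.238e+04·0.00234 = 0 + j28.96 Ω
  Z2: Z = jωL = j·1.238e+04·0.146 = 0 + j1807 Ω
  Z3: Z = jωL = j·1.238e+04·0.0831 = 0 + j1029 Ω
Step 3 — With the output port shorted to ground, the output series arm Z2 runs from the junction to ground; the shunt arm Z3 also runs from the junction to ground. They appear in parallel: Z3 || Z2 = 0 + j655.5 Ω.
Step 4 — Series with input arm Z1: Z_in = Z1 + (Z3 || Z2) = 0 + j684.5 Ω = 684.5∠90.0° Ω.
Step 5 — Power factor: PF = cos(φ) = Re(Z)/|Z| = 0/684.5 = 0.
Step 6 — Type: Im(Z) = 684.5 ⇒ lagging (phase φ = 90.0°).

PF = 0 (lagging, φ = 90.0°)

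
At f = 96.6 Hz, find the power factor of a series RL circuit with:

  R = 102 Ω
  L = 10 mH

Step 1 — Angular frequency: ω = 2π·f = 2π·96.6 = 607 rad/s.
Step 2 — Component impedances:
  R: Z = R = 102 Ω
  L: Z = jωL = j·607·0.01 = 0 + j6.07 Ω
Step 3 — Series combination: Z_total = R + L = 102 + j6.07 Ω = 102.2∠3.4° Ω.
Step 4 — Power factor: PF = cos(φ) = Re(Z)/|Z| = 102/102.18 = 0.9982.
Step 5 — Type: Im(Z) = 6.07 ⇒ lagging (phase φ = 3.4°).

PF = 0.9982 (lagging, φ = 3.4°)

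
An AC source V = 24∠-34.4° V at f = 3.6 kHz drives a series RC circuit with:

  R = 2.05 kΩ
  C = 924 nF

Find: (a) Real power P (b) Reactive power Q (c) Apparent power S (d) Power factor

Step 1 — Angular frequency: ω = 2π·f = 2π·3600 = 2.262e+04 rad/s.
Step 2 — Component impedances:
  R: Z = R = 2050 Ω
  C: Z = 1/(jωC) = -j/(ω·C) = 0 - j47.85 Ω
Step 3 — Series combination: Z_total = R + C = 2050 - j47.85 Ω = 2051∠-1.3° Ω.
Step 4 — Source phasor: V = 24∠-34.4° V = 19.8 - j13.56 V.
Step 5 — Current: I = V / Z = 0.009809 - j0.006385 A = 0.0117∠-33.1° A.
Step 6 — Complex power: S = V·I* = 0.2808 - j0.006554 VA.
Step 7 — Real power: P = Re(S) = 0.2808 W.
Step 8 — Reactive power: Q = Im(S) = -0.006554 VAR.
Step 9 — Apparent power: |S| = 0.2809 VA.
Step 10 — Power factor: PF = P/|S| = 0.9997 (leading).

(a) P = 0.2808 W  (b) Q = -0.006554 VAR  (c) S = 0.2809 VA  (d) PF = 0.9997 (leading)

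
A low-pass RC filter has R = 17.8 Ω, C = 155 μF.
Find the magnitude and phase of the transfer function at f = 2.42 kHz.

Step 1 — Angular frequency: ω = 2π·2420 = 1.521e+04 rad/s.
Step 2 — Transfer function: H(jω) = 1/(1 + jωRC).
Step 3 — Denominator: 1 + jωRC = 1 + j·1.521e+04·17.8·0.000155 = 1 + j41.95.
Step 4 — H = 0.0005679 - j0.02382.
Step 5 — Magnitude: |H| = 0.02383 (-32.5 dB); phase: φ = -88.6°.

|H| = 0.02383 (-32.5 dB), φ = -88.6°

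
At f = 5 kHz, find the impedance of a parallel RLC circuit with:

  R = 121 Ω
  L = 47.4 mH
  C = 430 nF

Step 1 — Angular frequency: ω = 2π·f = 2π·5000 = 3.142e+04 rad/s.
Step 2 — Component impedances:
  R: Z = R = 121 Ω
  L: Z = jωL = j·3.142e+04·0.0474 = 0 + j1489 Ω
  C: Z = 1/(jωC) = -j/(ω·C) = 0 - j74.03 Ω
Step 3 — Parallel combination: 1/Z_total = 1/R + 1/L + 1/C; Z_total = 35.45 - j55.07 Ω = 65.5∠-57.2° Ω.

Z = 35.45 - j55.07 Ω = 65.5∠-57.2° Ω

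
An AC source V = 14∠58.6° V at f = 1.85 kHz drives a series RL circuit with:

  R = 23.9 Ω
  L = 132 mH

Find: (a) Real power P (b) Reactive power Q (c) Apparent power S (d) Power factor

Step 1 — Angular frequency: ω = 2π·f = 2π·1850 = 1.162e+04 rad/s.
Step 2 — Component impedances:
  R: Z = R = 23.9 Ω
  L: Z = jωL = j·1.162e+04·0.132 = 0 + j1534 Ω
Step 3 — Series combination: Z_total = R + L = 23.9 + j1534 Ω = 1535∠89.1° Ω.
Step 4 — Source phasor: V = 14∠58.6° V = 7.294 + j11.95 V.
Step 5 — Current: I = V / Z = 0.00786 - j0.004631 A = 0.009123∠-30.5° A.
Step 6 — Complex power: S = V·I* = 0.001989 + j0.1277 VA.
Step 7 — Real power: P = Re(S) = 0.001989 W.
Step 8 — Reactive power: Q = Im(S) = 0.1277 VAR.
Step 9 — Apparent power: |S| = 0.1277 VA.
Step 10 — Power factor: PF = P/|S| = 0.01557 (lagging).

(a) P = 0.001989 W  (b) Q = 0.1277 VAR  (c) S = 0.1277 VA  (d) PF = 0.01557 (lagging)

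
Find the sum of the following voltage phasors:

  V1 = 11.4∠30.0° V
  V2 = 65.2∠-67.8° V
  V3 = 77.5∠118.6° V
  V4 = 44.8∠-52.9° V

Step 1 — Convert each phasor to rectangular form:
  V1 = 11.4·(cos(30.0°) + j·sin(30.0°)) = 9.873 + j5.7 V
  V2 = 65.2·(cos(-67.8°) + j·sin(-67.8°)) = 24.64 - j60.37 V
  V3 = 77.5·(cos(118.6°) + j·sin(118.6°)) = -37.1 + j68.04 V
  V4 = 44.8·(cos(-52.9°) + j·sin(-52.9°)) = 27.02 - j35.73 V
Step 2 — Sum components: V_total = 24.43 - j22.35 V.
Step 3 — Convert to polar: |V_total| = 33.12 V, ∠V_total = -42.5°.

V_total = 33.12∠-42.5° V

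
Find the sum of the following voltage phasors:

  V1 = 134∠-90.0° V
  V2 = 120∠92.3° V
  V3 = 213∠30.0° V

Step 1 — Convert each phasor to rectangular form:
  V1 = 134·(cos(-90.0°) + j·sin(-90.0°)) = 0 - j134 V
  V2 = 120·(cos(92.3°) + j·sin(92.3°)) = -4.816 + j119.9 V
  V3 = 213·(cos(30.0°) + j·sin(30.0°)) = 184.5 + j106.5 V
Step 2 — Sum components: V_total = 179.6 + j92.4 V.
Step 3 — Convert to polar: |V_total| = 202 V, ∠V_total = 27.2°.

V_total = 202∠27.2° V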